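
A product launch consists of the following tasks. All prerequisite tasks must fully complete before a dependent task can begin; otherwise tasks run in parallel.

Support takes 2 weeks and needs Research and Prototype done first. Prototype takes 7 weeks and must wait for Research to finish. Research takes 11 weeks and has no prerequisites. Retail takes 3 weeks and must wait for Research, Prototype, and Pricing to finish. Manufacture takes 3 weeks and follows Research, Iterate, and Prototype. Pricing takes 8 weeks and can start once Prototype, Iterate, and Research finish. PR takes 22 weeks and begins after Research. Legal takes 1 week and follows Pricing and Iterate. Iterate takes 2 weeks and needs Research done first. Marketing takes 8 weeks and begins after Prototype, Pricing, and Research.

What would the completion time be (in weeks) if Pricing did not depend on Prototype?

33

Original critical path: Research→Prototype→Pricing→Marketing = 11+7+8+8 = 34 ⇒ 34 weeks.
Without Prototype→Pricing, Pricing's earliest start moves from 18 to 13.
The longest chain is now Research→PR = 11+22 = 33, so the job takes 33 weeks.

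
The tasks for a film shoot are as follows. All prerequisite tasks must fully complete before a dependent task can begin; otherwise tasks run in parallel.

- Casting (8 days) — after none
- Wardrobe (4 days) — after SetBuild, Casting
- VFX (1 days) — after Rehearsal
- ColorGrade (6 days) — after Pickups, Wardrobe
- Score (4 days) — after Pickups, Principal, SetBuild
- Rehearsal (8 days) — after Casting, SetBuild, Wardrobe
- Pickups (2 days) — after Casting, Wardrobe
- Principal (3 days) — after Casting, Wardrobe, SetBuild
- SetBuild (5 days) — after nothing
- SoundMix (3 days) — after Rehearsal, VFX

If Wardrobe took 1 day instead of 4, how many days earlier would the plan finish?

The binding path is Casting→Wardrobe→Rehearsal→VFX→SoundMix = 8+4+8+1+3 = 24; finish at 24 days.
Wardrobe lies on that path, so at 1 day the path becomes 21 days.
No other chain overtakes it, so the finish is 21 days.
Change in finish: 21 − 24 = -3 days.

3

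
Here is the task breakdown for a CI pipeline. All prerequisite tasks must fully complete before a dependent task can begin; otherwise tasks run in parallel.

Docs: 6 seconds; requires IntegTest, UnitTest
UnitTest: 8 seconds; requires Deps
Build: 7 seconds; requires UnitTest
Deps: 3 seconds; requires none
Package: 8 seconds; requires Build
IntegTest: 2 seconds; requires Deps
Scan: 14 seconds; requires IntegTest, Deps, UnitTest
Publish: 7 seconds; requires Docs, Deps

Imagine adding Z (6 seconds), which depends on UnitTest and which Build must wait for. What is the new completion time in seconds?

32

Originally the job takes 26 seconds.
With Z inserted, Build now waits for max(UnitTest, Z).
New critical path: Deps→UnitTest→Z→Build→Package = 3+8+6+7+8 = 32 ⇒ 32 seconds.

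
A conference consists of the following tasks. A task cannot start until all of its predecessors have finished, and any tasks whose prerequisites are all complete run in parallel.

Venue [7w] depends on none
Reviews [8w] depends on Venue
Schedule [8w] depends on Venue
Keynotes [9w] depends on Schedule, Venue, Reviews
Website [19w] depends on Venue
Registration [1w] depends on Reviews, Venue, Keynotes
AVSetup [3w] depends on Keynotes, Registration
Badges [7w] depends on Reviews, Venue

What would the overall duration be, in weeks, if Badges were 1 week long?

Actual critical path: Venue→Reviews→Keynotes→Registration→AVSetup = 7+8+9+1+3 = 28 ⇒ 28 weeks.
The longest path through Badges is only 22 weeks, so Badges has float 6.
That remains the longest chain; total 28 weeks.

28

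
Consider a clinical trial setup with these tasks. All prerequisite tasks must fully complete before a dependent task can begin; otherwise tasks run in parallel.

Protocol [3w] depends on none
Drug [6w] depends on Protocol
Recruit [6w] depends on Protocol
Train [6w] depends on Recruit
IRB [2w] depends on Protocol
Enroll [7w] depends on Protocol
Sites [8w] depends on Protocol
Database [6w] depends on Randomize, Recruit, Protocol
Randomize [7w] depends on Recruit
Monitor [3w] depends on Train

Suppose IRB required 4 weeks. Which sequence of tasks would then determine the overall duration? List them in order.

Actual critical path: Protocol→Recruit→Randomize→Database = 3+6+7+6 = 22 ⇒ 22 weeks.
The longest path through IRB is only 5 weeks, so IRB has float 17.
That remains the longest chain; total 22 weeks.

Protocol, Recruit, Randomize, Database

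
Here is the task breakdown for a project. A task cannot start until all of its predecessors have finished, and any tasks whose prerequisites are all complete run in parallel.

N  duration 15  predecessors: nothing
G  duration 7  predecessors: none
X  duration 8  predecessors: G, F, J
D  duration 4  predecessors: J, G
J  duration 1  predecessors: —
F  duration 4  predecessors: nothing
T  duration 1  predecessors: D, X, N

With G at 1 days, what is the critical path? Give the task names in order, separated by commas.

Actual critical path: G→X→T = 7+8+1 = 16 ⇒ 16 days.
G lies on that path, so at 1 day the path becomes 10 days.
Now N→T = 15+1 = 16 is longest, so the finish becomes 16 days.

N, T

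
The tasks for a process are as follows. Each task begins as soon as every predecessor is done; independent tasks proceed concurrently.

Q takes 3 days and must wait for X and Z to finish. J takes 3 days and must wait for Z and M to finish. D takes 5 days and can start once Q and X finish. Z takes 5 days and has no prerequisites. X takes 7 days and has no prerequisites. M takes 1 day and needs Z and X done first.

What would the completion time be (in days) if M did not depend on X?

Before: longest chain X→Q→D = 7+3+5 = 15, finish 15.
Without X→M, M's earliest start moves from 7 to 5.
New critical path: X→Q→D = 7+3+5 = 15 ⇒ 15 days.

15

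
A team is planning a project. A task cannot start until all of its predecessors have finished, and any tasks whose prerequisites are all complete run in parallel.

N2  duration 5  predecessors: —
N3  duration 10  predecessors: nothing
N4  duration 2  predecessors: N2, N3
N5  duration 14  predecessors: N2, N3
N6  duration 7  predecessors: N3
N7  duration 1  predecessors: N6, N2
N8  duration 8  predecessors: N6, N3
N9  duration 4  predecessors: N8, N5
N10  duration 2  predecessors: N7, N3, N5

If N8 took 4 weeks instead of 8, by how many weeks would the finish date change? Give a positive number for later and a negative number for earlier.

-1

As given, the longest chain is N3→N6→N8→N9 = 10+7+8+4 = 29, so the finish is 29 weeks.
Since N8 is critical, the -4 change carries straight to that chain (now 25 weeks).
The binding chain switches to N3→N5→N9 = 10+14+4 = 28; finish 28 weeks.
Change in finish: 28 − 29 = -1 weeks.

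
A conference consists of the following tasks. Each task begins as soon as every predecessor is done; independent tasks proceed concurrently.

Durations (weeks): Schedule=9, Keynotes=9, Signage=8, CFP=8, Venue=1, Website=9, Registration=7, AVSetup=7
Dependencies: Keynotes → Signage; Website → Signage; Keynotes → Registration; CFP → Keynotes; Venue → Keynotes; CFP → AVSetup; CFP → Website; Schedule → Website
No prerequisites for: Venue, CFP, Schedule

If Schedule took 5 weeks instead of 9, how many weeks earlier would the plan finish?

1

Actual critical path: Schedule→Website→Signage = 9+9+8 = 26 ⇒ 26 weeks.
Schedule lies on that path, so at 5 weeks the path becomes 22 weeks.
New critical path: CFP→Keynotes→Signage = 8+9+8 = 25 ⇒ 25 weeks.
Change in finish: 25 − 26 = -1 weeks.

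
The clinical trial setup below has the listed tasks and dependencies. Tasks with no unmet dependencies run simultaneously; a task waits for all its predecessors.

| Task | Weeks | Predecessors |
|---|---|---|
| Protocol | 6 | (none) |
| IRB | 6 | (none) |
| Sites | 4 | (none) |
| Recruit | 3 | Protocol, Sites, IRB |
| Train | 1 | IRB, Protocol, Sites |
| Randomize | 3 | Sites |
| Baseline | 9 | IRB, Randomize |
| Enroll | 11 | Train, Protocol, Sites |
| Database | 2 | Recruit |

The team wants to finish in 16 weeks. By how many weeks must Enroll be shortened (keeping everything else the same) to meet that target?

2

Current finish: 18 weeks; target: 16.
Enroll is on every critical path, so each week cut from Enroll cuts the finish by one (this holds down to a finish of 16).
Need 18 − 16 = 2 weeks off Enroll → Enroll becomes 9 weeks, finish becomes 16.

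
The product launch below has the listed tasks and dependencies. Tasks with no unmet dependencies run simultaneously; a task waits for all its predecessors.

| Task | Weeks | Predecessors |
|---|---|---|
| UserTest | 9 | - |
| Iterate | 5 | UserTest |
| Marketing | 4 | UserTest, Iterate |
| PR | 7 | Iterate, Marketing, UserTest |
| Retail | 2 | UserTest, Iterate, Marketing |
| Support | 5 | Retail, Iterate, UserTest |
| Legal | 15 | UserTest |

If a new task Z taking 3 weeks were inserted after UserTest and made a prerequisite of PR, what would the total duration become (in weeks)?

Originally the plan takes 25 weeks.
With Z inserted, PR now waits for max(Iterate, Marketing, UserTest, Z).
New critical path: UserTest→Iterate→Marketing→PR = 9+5+4+7 = 25 ⇒ 25 weeks.

25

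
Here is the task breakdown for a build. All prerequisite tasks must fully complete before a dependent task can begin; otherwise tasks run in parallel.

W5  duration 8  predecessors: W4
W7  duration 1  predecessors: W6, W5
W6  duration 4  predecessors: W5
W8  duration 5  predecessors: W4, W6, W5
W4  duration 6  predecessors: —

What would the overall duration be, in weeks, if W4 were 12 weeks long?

Baseline: W4→W5→W6→W8 = 6+8+4+5 = 23 → 23 weeks.
W4 lies on that path, so at 12 weeks the path becomes 29 weeks.
No other chain overtakes it, so the finish is 29 weeks.

29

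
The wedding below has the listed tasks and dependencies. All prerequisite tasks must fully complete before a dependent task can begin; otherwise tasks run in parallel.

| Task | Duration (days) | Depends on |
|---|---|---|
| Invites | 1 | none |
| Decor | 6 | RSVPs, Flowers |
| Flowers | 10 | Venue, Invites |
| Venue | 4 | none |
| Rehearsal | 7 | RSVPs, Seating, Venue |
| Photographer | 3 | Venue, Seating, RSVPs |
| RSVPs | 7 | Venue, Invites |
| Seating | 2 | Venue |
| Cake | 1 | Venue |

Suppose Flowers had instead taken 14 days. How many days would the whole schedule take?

24

Actual critical path: Venue→Flowers→Decor = 4+10+6 = 20 ⇒ 20 days.
Flowers lies on that path, so at 14 days the path becomes 24 days.
The critical path is still Venue→Flowers→Decor; finish is now 24 days.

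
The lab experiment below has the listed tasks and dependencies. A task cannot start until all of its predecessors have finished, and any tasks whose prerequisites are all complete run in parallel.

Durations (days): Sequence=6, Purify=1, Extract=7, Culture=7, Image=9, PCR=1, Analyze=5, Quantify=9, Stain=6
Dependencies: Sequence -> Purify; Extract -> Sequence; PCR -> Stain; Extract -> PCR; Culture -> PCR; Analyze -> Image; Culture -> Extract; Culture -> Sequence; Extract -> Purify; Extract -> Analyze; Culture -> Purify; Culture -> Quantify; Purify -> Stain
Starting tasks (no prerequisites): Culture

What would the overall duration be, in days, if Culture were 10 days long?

31

As given, the longest chain is Culture→Extract→Analyze→Image = 7+7+5+9 = 28, so the finish is 28 days.
Culture is on the critical path; changing it to 10 makes that path 31 days.
No other chain overtakes it, so the finish is 31 days.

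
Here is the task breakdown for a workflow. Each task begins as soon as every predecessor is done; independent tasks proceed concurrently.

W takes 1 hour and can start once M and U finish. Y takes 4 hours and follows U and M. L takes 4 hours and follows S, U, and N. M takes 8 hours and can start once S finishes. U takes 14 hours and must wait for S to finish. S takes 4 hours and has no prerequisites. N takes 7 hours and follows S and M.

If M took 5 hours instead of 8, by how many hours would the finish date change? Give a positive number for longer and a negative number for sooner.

-1

Actual critical path: S→M→N→L = 4+8+7+4 = 23 ⇒ 23 hours.
M lies on that path, so at 5 hours the path becomes 20 hours.
The binding chain switches to S→U→Y = 4+14+4 = 22; finish 22 hours.
Change in finish: 22 − 23 = -1 hours.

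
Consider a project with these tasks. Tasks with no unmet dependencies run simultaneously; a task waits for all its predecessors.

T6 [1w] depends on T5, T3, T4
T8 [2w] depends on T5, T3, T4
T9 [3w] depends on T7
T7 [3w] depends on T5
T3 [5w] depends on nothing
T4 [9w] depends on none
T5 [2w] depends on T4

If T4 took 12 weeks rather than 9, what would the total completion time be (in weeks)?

20

Critical path before the change: T4→T5→T7→T9 = 9+2+3+3 = 17 giving 17 weeks.
T4 lies on that path, so at 12 weeks the path becomes 20 weeks.
The critical path is still T4→T5→T7→T9; finish is now 20 weeks.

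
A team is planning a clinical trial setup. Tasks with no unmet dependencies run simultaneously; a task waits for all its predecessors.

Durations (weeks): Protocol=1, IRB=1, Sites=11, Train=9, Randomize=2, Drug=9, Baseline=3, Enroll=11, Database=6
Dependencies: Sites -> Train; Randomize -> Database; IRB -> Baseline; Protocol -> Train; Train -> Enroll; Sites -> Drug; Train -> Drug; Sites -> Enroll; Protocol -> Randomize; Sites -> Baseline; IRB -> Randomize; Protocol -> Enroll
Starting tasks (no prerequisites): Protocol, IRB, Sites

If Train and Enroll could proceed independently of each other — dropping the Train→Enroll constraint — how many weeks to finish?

29

Original critical path: Sites→Train→Enroll = 11+9+11 = 31 ⇒ 31 weeks.
Without Train→Enroll, Enroll's earliest start moves from 20 to 11.
The longest chain is now Sites→Train→Drug = 11+9+9 = 29, so the plan takes 29 weeks.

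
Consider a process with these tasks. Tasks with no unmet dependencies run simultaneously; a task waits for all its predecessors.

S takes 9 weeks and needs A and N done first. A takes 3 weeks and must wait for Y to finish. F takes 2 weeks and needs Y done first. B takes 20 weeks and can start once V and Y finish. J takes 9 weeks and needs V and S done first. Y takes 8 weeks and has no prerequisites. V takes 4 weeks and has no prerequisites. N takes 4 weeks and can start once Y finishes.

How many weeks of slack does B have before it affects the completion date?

The longest chain is Y→N→S→J = 8+4+9+9 = 30; overall finish 30 weeks.
B finishes as early as 28 and must finish by 30.
So B can slip 30 − 28 = 2 weeks.

2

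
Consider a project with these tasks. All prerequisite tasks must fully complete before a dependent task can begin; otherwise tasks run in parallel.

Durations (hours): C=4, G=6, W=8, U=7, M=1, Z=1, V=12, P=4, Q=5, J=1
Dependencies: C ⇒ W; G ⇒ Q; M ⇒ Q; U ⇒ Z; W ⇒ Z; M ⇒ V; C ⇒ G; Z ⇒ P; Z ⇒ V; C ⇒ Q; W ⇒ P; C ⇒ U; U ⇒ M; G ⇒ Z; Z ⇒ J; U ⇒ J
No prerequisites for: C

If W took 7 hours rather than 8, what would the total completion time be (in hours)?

24

As given, the longest chain is C→W→Z→V = 4+8+1+12 = 25, so the finish is 25 hours.
W lies on that path, so at 7 hours the path becomes 24 hours.
No other chain overtakes it, so the finish is 24 hours.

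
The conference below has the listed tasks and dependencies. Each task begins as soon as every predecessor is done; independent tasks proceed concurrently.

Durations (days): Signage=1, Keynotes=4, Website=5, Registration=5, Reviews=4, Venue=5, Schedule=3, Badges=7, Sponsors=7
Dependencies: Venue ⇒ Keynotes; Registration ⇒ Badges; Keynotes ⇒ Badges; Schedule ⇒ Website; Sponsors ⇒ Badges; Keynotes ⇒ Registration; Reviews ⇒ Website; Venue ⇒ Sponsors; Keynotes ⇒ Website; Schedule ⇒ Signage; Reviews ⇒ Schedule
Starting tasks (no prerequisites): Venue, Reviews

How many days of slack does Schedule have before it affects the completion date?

Venue→Keynotes→Registration→Badges = 5+4+5+7 = 21 sets the makespan at 21 days.
Schedule finishes as early as 7 and must finish by 16.
Float = 21 − 12 = 9.

9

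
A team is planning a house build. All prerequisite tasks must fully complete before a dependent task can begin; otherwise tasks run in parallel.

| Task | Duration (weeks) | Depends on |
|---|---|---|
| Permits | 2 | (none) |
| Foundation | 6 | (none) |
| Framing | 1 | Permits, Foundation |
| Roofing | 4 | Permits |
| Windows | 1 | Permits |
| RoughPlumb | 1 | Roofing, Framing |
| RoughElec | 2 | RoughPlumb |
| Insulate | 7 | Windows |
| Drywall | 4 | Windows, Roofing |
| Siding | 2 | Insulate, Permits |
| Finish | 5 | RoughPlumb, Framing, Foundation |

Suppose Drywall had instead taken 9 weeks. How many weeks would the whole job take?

15

As given, the longest chain is Foundation→Framing→RoughPlumb→Finish = 6+1+1+5 = 13, so the finish is 13 weeks.
Drywall is off the critical path — its longest chain is 10 weeks, giving 3 of slack.
Now Permits→Roofing→Drywall = 2+4+9 = 15 is longest, so the finish becomes 15 weeks.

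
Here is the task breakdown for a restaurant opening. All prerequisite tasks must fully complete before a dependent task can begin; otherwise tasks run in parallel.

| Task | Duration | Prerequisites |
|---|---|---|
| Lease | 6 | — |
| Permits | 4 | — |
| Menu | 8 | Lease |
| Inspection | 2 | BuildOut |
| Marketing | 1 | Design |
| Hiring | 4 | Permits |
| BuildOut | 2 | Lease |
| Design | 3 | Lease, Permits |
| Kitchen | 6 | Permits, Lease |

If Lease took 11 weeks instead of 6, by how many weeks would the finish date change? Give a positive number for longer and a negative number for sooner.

Baseline: Lease→Menu = 6+8 = 14 → 14 weeks.
Lease lies on that path, so at 11 weeks the path becomes 19 weeks.
The critical path is still Lease→Menu; finish is now 19 weeks.
Change in finish: 19 − 14 = +5 weeks.

5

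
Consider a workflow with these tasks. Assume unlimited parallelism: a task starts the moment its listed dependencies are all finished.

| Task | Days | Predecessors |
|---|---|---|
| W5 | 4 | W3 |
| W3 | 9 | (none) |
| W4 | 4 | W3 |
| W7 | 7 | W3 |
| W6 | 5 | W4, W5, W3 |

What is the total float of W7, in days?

2

The longest chain is W3→W4→W6 = 9+4+5 = 18; overall finish 18 days.
W7 finishes as early as 16 and must finish by 18.
Float = 18 − 16 = 2.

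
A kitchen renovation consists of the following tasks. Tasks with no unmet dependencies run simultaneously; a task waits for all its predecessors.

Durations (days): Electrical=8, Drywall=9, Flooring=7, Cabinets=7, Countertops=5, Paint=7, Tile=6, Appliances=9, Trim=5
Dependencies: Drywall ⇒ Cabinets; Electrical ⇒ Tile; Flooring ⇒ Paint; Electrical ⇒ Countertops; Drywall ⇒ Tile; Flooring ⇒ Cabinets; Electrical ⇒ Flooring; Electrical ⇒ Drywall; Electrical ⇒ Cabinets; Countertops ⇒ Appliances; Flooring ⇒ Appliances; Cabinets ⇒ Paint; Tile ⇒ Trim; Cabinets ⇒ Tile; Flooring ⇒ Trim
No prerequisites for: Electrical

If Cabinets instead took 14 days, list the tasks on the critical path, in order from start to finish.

Actual critical path: Electrical→Drywall→Cabinets→Tile→Trim = 8+9+7+6+5 = 35 ⇒ 35 days.
Cabinets lies on that path, so at 14 days the path becomes 42 days.
No other chain overtakes it, so the finish is 42 days.

Electrical, Drywall, Cabinets, Tile, Trim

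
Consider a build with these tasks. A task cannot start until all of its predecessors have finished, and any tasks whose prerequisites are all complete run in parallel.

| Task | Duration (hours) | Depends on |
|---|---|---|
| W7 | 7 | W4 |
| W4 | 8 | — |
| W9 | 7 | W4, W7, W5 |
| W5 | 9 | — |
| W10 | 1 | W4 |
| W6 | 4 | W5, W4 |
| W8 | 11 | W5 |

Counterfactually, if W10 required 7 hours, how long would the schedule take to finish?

22

Baseline: W4→W7→W9 = 8+7+7 = 22 → 22 hours.
The longest path through W10 is only 9 hours, so W10 has float 13.
That remains the longest chain; total 22 hours.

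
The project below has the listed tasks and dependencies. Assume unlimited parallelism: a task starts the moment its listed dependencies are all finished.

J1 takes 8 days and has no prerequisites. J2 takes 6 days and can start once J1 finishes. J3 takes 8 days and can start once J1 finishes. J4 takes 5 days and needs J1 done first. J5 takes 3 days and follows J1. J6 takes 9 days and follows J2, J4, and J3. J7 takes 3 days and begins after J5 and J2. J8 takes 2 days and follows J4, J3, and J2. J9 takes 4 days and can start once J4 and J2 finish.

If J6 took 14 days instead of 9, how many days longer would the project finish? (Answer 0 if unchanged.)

As given, the longest chain is J1→J3→J6 = 8+8+9 = 25, so the finish is 25 days.
Since J6 is critical, the +5 change carries straight to that chain (now 30 days).
No other chain overtakes it, so the finish is 30 days.
Change in finish: 30 − 25 = +5 days.

5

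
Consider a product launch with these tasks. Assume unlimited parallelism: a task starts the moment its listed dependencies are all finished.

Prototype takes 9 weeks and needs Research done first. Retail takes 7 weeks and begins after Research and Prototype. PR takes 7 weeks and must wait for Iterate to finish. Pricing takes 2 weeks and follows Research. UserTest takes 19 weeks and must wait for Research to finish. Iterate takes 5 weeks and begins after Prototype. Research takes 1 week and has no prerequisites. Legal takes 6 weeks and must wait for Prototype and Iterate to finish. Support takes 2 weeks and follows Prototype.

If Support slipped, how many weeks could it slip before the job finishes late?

The longest chain is Research→Prototype→Iterate→PR = 1+9+5+7 = 22; overall finish 22 weeks.
The longest chain containing Support totals 12 weeks.
So Support can slip 22 − 12 = 10 weeks.

10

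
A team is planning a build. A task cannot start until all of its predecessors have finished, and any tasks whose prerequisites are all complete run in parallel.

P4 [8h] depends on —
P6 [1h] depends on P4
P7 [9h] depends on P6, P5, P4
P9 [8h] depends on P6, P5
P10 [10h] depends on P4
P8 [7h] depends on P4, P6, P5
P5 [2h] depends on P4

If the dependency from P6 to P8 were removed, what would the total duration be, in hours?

19

Original critical path: P4→P5→P7 = 8+2+9 = 19 ⇒ 19 hours.
Dropping P6→P8 doesn't change P8's earliest start (10); another predecessor still binds.
New critical path: P4→P5→P7 = 8+2+9 = 19 ⇒ 19 hours.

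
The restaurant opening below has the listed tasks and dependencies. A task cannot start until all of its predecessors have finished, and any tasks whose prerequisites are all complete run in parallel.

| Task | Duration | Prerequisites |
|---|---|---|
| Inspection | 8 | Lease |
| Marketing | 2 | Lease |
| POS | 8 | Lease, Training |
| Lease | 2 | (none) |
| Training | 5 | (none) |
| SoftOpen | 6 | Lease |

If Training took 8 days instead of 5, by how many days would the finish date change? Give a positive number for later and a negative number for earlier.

As given, the longest chain is Training→POS = 5+8 = 13, so the finish is 13 days.
Training lies on that path, so at 8 days the path becomes 16 days.
No other chain overtakes it, so the finish is 16 days.
Change in finish: 16 − 13 = +3 days.

3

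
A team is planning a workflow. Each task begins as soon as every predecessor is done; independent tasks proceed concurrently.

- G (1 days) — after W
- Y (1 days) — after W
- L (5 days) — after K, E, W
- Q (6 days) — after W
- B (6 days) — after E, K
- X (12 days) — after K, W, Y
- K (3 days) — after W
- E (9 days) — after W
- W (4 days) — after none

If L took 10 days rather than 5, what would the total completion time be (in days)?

As given, the longest chain is W→E→B = 4+9+6 = 19, so the finish is 19 days.
The longest path through L is only 18 days, so L has float 1.
New critical path: W→E→L = 4+9+10 = 23 ⇒ 23 days.

23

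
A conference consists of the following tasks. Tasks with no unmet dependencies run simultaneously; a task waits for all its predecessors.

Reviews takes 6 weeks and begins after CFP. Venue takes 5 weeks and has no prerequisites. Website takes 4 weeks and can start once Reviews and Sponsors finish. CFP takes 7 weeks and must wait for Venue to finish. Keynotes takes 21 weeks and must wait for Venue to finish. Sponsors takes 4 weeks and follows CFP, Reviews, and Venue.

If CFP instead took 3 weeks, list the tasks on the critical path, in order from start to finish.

Venue, Keynotes

The binding path is Venue→CFP→Reviews→Sponsors→Website = 5+7+6+4+4 = 26; finish at 26 weeks.
CFP is on the critical path; changing it to 3 makes that path 22 weeks.
Now Venue→Keynotes = 5+21 = 26 is longest, so the finish becomes 26 weeks.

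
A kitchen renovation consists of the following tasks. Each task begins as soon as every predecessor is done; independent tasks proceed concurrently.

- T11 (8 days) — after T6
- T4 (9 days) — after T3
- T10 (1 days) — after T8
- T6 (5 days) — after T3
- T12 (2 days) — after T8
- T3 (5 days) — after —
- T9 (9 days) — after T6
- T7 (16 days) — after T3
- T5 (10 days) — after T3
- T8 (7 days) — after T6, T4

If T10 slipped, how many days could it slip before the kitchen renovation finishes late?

T3→T4→T8→T12 = 5+9+7+2 = 23 sets the makespan at 23 days.
The longest chain containing T10 totals 22 days.
Slack of T10 = 22 − 21 = 1 day.

1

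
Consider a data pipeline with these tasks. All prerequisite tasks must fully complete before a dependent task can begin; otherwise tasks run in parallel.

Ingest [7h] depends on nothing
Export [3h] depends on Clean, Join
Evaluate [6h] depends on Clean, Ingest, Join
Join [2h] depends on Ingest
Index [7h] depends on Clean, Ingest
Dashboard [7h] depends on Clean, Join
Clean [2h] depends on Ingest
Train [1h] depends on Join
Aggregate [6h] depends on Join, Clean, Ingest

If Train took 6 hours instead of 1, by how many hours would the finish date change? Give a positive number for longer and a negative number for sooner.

The binding path is Ingest→Clean→Index = 7+2+7 = 16; finish at 16 hours.
Train is off the critical path — its longest chain is 10 hours, giving 6 of slack.
That remains the longest chain; total 16 hours.
Change in finish: 16 − 16 = +0 hours.

0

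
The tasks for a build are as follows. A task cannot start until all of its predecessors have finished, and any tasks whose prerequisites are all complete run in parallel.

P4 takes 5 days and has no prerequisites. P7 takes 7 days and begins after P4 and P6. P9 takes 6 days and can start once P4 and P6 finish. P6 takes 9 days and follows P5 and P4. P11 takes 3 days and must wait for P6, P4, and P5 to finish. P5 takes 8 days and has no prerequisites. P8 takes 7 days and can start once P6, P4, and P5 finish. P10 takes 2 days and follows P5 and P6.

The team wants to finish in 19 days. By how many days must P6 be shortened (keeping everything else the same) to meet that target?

5

Current finish: 24 days; target: 19.
P6 is on every critical path, so each day cut from P6 cuts the finish by one (this holds down to a finish of 16).
Need 24 − 19 = 5 days off P6 → P6 becomes 4 days, finish becomes 19.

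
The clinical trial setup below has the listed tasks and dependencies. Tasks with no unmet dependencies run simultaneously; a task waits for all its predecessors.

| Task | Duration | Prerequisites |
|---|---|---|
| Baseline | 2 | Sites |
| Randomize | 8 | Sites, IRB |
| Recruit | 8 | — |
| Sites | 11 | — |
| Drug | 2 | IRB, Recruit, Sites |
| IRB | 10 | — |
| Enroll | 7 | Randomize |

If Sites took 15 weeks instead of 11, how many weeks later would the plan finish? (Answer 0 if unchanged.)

4

As given, the longest chain is Sites→Randomize→Enroll = 11+8+7 = 26, so the finish is 26 weeks.
Sites lies on that path, so at 15 weeks the path becomes 30 weeks.
No other chain overtakes it, so the finish is 30 weeks.
Change in finish: 30 − 26 = +4 weeks.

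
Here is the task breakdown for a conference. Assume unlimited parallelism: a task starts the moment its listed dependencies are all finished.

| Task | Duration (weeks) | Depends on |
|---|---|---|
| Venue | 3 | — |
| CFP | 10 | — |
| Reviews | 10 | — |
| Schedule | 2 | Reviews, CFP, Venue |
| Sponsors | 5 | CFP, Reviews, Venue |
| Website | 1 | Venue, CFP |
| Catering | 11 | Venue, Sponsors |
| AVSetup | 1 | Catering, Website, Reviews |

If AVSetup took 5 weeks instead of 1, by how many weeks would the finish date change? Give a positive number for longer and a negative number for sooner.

4

Actual critical path: CFP→Sponsors→Catering→AVSetup = 10+5+11+1 = 27 ⇒ 27 weeks.
AVSetup lies on that path, so at 5 weeks the path becomes 31 weeks.
The critical path is still CFP→Sponsors→Catering→AVSetup; finish is now 31 weeks.
Change in finish: 31 − 27 = +4 weeks.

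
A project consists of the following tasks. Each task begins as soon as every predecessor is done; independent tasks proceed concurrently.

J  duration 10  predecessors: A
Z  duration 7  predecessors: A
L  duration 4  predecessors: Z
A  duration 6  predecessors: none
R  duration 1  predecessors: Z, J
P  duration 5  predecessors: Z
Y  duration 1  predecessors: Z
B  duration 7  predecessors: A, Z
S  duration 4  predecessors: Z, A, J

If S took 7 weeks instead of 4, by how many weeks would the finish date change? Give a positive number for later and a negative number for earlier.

3

As given, the longest chain is A→J→S = 6+10+4 = 20, so the finish is 20 weeks.
S lies on that path, so at 7 weeks the path becomes 23 weeks.
That remains the longest chain; total 23 weeks.
Change in finish: 23 − 20 = +3 weeks.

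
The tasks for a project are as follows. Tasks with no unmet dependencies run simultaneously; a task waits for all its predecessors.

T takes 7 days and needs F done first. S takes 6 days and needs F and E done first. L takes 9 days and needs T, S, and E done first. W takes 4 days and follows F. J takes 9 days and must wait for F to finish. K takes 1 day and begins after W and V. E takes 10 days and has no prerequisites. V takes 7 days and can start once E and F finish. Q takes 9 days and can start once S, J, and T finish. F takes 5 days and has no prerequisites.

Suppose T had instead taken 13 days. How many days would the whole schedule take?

Actual critical path: E→S→L = 10+6+9 = 25 ⇒ 25 days.
The longest path through T is only 21 days, so T has float 4.
Now F→T→L = 5+13+9 = 27 is longest, so the finish becomes 27 days.

27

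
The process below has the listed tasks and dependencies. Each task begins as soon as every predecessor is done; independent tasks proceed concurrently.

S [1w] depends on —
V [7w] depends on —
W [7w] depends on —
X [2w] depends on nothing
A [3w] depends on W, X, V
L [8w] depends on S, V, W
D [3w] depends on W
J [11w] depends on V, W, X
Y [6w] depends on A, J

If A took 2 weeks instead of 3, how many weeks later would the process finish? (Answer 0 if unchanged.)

0

Baseline: V→J→Y = 7+11+6 = 24 → 24 weeks.
The longest path through A is only 16 weeks, so A has float 8.
No other chain overtakes it, so the finish is 24 weeks.
Change in finish: 24 − 24 = +0 weeks.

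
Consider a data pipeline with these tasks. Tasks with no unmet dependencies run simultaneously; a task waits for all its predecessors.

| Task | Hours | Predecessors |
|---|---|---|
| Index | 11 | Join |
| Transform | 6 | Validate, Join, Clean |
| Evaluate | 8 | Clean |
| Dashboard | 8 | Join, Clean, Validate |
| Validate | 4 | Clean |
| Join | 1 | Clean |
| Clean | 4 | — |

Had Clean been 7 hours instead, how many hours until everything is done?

19

Actual critical path: Clean→Validate→Dashboard = 4+4+8 = 16 ⇒ 16 hours.
Clean lies on that path, so at 7 hours the path becomes 19 hours.
No other chain overtakes it, so the finish is 19 hours.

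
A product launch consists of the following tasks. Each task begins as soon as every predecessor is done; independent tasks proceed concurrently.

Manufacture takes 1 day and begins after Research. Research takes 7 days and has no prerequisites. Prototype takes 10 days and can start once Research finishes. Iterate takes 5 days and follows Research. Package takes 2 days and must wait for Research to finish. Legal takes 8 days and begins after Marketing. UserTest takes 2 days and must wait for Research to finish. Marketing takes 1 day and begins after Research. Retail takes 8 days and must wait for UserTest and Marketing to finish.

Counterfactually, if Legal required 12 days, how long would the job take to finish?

The binding path is Research→Prototype = 7+10 = 17; finish at 17 days.
Legal is off the critical path — its longest chain is 16 days, giving 1 of slack.
New critical path: Research→Marketing→Legal = 7+1+12 = 20 ⇒ 20 days.

20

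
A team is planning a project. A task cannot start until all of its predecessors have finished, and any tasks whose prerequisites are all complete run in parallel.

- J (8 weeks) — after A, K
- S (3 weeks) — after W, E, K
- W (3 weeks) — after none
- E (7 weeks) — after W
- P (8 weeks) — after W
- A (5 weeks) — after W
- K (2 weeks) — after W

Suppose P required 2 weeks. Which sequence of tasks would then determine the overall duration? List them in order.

Baseline: W→A→J = 3+5+8 = 16 → 16 weeks.
The longest path through P is only 11 weeks, so P has float 5.
No other chain overtakes it, so the finish is 16 weeks.

W, A, J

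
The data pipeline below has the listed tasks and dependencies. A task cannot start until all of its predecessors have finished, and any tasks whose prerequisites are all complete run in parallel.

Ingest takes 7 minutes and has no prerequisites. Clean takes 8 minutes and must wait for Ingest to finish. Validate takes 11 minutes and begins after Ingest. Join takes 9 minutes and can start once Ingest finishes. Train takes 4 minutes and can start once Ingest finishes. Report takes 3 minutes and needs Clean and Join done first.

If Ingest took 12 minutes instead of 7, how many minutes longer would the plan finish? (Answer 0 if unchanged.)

5

As given, the longest chain is Ingest→Join→Report = 7+9+3 = 19, so the finish is 19 minutes.
Since Ingest is critical, the +5 change carries straight to that chain (now 24 minutes).
The critical path is still Ingest→Join→Report; finish is now 24 minutes.
Change in finish: 24 − 19 = +5 minutes.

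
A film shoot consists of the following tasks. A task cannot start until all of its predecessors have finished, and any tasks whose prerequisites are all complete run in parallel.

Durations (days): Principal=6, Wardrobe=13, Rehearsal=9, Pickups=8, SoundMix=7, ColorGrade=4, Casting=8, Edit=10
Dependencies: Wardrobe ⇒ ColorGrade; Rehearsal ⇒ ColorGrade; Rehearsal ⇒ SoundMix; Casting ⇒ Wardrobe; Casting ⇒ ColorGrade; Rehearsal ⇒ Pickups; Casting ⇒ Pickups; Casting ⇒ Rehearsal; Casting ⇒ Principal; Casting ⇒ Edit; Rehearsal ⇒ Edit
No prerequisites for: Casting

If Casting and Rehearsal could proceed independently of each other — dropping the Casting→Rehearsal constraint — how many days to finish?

25

Before: longest chain Casting→Rehearsal→Edit = 8+9+10 = 27, finish 27.
Without Casting→Rehearsal, Rehearsal's earliest start moves from 8 to 0.
New critical path: Casting→Wardrobe→ColorGrade = 8+13+4 = 25 ⇒ 25 days.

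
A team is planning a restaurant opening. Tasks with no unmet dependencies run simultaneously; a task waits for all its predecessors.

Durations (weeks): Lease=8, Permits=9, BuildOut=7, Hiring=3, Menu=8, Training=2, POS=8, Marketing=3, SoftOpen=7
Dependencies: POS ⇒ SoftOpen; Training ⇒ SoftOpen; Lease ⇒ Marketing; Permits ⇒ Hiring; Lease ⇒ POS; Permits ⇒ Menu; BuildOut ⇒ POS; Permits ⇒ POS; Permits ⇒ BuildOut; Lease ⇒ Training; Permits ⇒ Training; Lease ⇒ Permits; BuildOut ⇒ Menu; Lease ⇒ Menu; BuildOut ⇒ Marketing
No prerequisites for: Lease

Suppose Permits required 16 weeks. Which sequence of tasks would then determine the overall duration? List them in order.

Baseline: Lease→Permits→BuildOut→POS→SoftOpen = 8+9+7+8+7 = 39 → 39 weeks.
Permits lies on that path, so at 16 weeks the path becomes 46 weeks.
No other chain overtakes it, so the finish is 46 weeks.

Lease, Permits, BuildOut, POS, SoftOpen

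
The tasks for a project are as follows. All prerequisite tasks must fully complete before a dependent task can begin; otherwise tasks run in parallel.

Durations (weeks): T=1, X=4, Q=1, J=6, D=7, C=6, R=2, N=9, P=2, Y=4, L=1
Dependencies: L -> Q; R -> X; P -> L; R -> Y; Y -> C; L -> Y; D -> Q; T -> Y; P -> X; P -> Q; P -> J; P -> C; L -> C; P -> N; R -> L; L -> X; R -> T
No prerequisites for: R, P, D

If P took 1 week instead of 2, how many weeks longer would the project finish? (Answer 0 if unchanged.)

0

Actual critical path: P→L→Y→C = 2+1+4+6 = 13 ⇒ 13 weeks.
P is on the critical path; changing it to 1 makes that path 12 weeks.
Now R→T→Y→C = 2+1+4+6 = 13 is longest, so the finish becomes 13 weeks.
Change in finish: 13 − 13 = +0 weeks.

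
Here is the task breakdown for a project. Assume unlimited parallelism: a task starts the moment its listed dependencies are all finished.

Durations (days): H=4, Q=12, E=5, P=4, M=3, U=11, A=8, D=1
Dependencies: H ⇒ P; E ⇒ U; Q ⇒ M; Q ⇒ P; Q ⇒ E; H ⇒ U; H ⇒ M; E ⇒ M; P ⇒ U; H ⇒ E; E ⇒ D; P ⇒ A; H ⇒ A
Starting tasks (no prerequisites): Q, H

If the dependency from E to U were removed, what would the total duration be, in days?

With the dependency in place, Q→E→U = 12+5+11 = 28 sets the finish at 28 days.
Without E→U, U's earliest start moves from 17 to 16.
The longest chain is now Q→P→U = 12+4+11 = 27, so the schedule takes 27 days.

27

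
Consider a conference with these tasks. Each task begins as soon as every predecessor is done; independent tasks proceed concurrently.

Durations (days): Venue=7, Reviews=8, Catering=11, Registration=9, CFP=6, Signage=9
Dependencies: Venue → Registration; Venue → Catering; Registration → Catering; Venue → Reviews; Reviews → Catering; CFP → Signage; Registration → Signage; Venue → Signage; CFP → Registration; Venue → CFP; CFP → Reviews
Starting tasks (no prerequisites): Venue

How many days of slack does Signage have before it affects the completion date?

2

Venue→CFP→Registration→Catering = 7+6+9+11 = 33 sets the makespan at 33 days.
Signage finishes as early as 31 and must finish by 33.
Float = 33 − 31 = 2.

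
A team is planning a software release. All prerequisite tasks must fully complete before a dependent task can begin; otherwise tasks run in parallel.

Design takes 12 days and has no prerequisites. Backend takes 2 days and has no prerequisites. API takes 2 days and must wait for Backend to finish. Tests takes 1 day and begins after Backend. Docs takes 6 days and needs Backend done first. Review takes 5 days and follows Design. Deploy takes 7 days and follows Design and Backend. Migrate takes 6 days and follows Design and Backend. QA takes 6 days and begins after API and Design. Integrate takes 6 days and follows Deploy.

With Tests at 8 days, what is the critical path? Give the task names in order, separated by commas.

Baseline: Design→Deploy→Integrate = 12+7+6 = 25 → 25 days.
Tests has 22 days of float (longest path through it is 3).
The critical path is still Design→Deploy→Integrate; finish is now 25 days.

Design, Deploy, Integrate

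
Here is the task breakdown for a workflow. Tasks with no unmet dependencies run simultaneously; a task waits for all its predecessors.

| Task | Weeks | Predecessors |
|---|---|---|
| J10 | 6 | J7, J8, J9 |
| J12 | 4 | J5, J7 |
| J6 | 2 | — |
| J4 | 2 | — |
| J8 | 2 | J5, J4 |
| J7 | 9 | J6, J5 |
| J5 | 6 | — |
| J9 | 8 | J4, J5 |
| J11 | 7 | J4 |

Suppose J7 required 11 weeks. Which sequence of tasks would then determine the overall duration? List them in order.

J5, J7, J10

Actual critical path: J5→J7→J10 = 6+9+6 = 21 ⇒ 21 weeks.
J7 lies on that path, so at 11 weeks the path becomes 23 weeks.
That remains the longest chain; total 23 weeks.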